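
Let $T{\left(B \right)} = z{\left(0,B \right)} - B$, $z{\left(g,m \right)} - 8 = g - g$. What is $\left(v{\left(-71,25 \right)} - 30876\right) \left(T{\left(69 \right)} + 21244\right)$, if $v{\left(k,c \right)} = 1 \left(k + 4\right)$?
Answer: $-655465569$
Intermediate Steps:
$z{\left(g,m \right)} = 8$ ($z{\left(g,m \right)} = 8 + \left(g - g\right) = 8 + 0 = 8$)
$v{\left(k,c \right)} = 4 + k$ ($v{\left(k,c \right)} = 1 \left(4 + k\right) = 4 + k$)
$T{\left(B \right)} = 8 - B$
$\left(v{\left(-71,25 \right)} - 30876\right) \left(T{\left(69 \right)} + 21244\right) = \left(\left(4 - 71\right) - 30876\right) \left(\left(8 - 69\right) + 21244\right) = \left(-67 - 30876\right) \left(\left(8 - 69\right) + 21244\right) = - 30943 \left(-61 + 21244\right) = \left(-30943\right) 21183 = -655465569$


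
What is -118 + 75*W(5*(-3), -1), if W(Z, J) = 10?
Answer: 632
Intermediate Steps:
-118 + 75*W(5*(-3), -1) = -118 + 75*10 = -118 + 750 = 632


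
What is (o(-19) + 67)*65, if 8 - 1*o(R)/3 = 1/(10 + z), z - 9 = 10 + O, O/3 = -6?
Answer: 64870/11 ≈ 5897.3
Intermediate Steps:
O = -18 (O = 3*(-6) = -18)
z = 1 (z = 9 + (10 - 18) = 9 - 8 = 1)
o(R) = 261/11 (o(R) = 24 - 3/(10 + 1) = 24 - 3/11 = 261/11)
(o(-19) + 67)*65 = (261/11 + 67)*65 = (998/11)*65 = 64870/11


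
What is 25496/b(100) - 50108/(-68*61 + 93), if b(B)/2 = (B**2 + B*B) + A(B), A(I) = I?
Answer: 52943197/4075275 ≈ 12.991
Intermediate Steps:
b(B) = 2*B + 4*B**2 (b(B) = 2*((B**2 + B*B) + B) = 2*((B**2 + B**2) + B) = 2*(2*B**2 + B) = 2*(B + 2*B**2) = 2*B + 4*B**2)
25496/b(100) - 50108/(-68*61 + 93) = 25496/((2*100*(1 + 2*100))) - 50108/(-68*61 + 93) = 25496/((2*100*(1 + 200))) - 50108/(-4148 + 93) = 25496/((2*100*201)) - 50108/(-4055) = 25496/40200 - 50108*(-1/4055) = 25496*(1/40200) + 50108/4055 = 3187/5025 + 50108/4055 = 52943197/4075275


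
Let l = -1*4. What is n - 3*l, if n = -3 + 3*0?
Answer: 9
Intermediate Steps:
l = -4
n = -3 (n = -3 + 0 = -3)
n - 3*l = -3 - 3*(-4) = -3 + 12 = 9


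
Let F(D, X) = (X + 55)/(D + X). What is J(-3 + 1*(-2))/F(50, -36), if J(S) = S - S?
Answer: 0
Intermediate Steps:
F(D, X) = (55 + X)/(D + X)
J(S) = 0
J(-3 + 1*(-2))/F(50, -36) = 0/(((55 - 36)/(50 - 36))) = 0/((19/14)) = 0/(((1/14)*19)) = 0/(19/14) = 0*(14/19) = 0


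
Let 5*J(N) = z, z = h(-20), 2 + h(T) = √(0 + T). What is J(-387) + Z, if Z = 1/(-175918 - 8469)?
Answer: -368779/921935 + 2*I*√5/5 ≈ -0.40001 + 0.89443*I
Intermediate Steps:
h(T) = -2 + √T (h(T) = -2 + √(0 + T) = -2 + √T)
z = -2 + 2*I*√5 (z = -2 + √(-20) = -2 + 2*I*√5 ≈ -2.0 + 4.4721*I)
J(N) = -⅖ + 2*I*√5/5 (J(N) = (-2 + 2*I*√5)/5 = -⅖ + 2*I*√5/5)
Z = -1/184387 (Z = 1/(-184387) = -1/184387 ≈ -5.4234e-6)
J(-387) + Z = (-⅖ + 2*I*√5/5) - 1/184387 = -368779/921935 + 2*I*√5/5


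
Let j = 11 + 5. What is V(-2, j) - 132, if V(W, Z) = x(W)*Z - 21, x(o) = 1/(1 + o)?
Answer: -169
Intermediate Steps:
j = 16
V(W, Z) = -21 + Z/(1 + W) (V(W, Z) = Z/(1 + W) - 21 = -21 + Z/(1 + W))
V(-2, j) - 132 = (-21 + 16 - 21*(-2))/(1 - 2) - 132 = (-21 + 16 + 42)/(-1) - 132 = -1*37 - 132 = -37 - 132 = -169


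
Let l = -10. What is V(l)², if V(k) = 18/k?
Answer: 81/25 ≈ 3.2400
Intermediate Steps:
V(l)² = (18/(-10))² = (18*(-⅒))² = (-9/5)² = 81/25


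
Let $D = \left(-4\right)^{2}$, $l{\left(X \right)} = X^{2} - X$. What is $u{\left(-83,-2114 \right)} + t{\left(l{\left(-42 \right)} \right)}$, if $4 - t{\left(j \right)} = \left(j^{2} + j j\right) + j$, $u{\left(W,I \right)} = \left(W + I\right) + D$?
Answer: $-6527255$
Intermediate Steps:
$D = 16$
$u{\left(W,I \right)} = 16 + I + W$ ($u{\left(W,I \right)} = \left(W + I\right) + 16 = \left(I + W\right) + 16 = 16 + I + W$)
$t{\left(j \right)} = 4 - j - 2 j^{2}$ ($t{\left(j \right)} = 4 - \left(\left(j^{2} + j j\right) + j\right) = 4 - \left(\left(j^{2} + j^{2}\right) + j\right) = 4 - \left(2 j^{2} + j\right) = 4 - \left(j + 2 j^{2}\right) = 4 - j - 2 j^{2}$)
$u{\left(-83,-2114 \right)} + t{\left(l{\left(-42 \right)} \right)} = \left(16 - 2114 - 83\right) - \left(-4 - 42 \left(-1 - 42\right) + 2 \cdot 1764 \left(-1 - 42\right)^{2}\right) = -2181 - \left(-4 + 1806 + 6523272\right) = -2181 - \left(1802 + 6523272\right) = -2181 - 6525074 = -6527255$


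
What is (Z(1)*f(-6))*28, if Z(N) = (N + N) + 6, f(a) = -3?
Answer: -672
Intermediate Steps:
Z(N) = 6 + 2*N (Z(N) = 2*N + 6 = 6 + 2*N)
(Z(1)*f(-6))*28 = ((6 + 2*1)*(-3))*28 = ((6 + 2)*(-3))*28 = (8*(-3))*28 = -24*28 = -672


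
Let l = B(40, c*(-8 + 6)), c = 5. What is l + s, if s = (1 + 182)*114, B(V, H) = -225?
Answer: 20637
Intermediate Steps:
l = -225
s = 20862 (s = 183*114 = 20862)
l + s = -225 + 20862 = 20637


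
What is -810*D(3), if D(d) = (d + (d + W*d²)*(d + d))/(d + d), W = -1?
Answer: 4455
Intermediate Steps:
D(d) = (d + 2*d*(d - d²))/(2*d) (D(d) = (d + (d - d²)*(d + d))/(d + d) = (d + (d - d²)*(2*d))/((2*d)) = (d + 2*d*(d - d²))*(1/(2*d)) = (d + 2*d*(d - d²))/(2*d))
-810*D(3) = -810*(½ + 3 - 1*3²) = -810*(½ + 3 - 1*9) = -810*(½ + 3 - 9) = -810*(-11/2) = 4455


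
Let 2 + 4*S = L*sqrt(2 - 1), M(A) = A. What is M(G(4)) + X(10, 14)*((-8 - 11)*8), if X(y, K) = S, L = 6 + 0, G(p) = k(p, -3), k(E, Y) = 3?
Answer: -149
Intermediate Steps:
G(p) = 3
L = 6
S = 1 (S = -1/2 + (6*sqrt(2 - 1))/4 = -1/2 + (6*sqrt(1))/4 = -1/2 + (6*1)/4 = -1/2 + (1/4)*6 = -1/2 + 3/2 = 1)
X(y, K) = 1
M(G(4)) + X(10, 14)*((-8 - 11)*8) = 3 + 1*((-8 - 11)*8) = 3 + 1*(-19*8) = 3 + 1*(-152) = 3 - 152 = -149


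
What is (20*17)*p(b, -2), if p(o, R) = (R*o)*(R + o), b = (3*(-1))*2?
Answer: -32640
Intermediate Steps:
b = -6 (b = -3*2 = -6)
p(o, R) = R*o*(R + o)
(20*17)*p(b, -2) = (20*17)*(-2*(-6)*(-2 - 6)) = 340*(-2*(-6)*(-8)) = 340*(-96) = -32640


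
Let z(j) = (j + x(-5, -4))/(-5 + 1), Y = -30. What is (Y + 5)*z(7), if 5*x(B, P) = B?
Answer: 75/2 ≈ 37.500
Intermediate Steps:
x(B, P) = B/5
z(j) = ¼ - j/4 (z(j) = (j + (⅕)*(-5))/(-5 + 1) = (j - 1)/(-4) = (-1 + j)*(-¼) = ¼ - j/4)
(Y + 5)*z(7) = (-30 + 5)*(¼ - ¼*7) = -25*(¼ - 7/4) = -25*(-3/2) = 75/2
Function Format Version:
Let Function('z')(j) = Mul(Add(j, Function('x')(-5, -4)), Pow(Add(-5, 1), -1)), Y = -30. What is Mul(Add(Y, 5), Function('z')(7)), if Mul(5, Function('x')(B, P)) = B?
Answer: Rational(75, 2) ≈ 37.500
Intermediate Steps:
Function('x')(B, P) = Mul(Rational(1, 5), B)
Function('z')(j) = Add(Rational(1, 4), Mul(Rational(-1, 4), j)) (Function('z')(j) = Mul(Add(j, Mul(Rational(1, 5), -5)), Pow(Add(-5, 1), -1)) = Mul(Add(j, -1), Pow(-4, -1)) = Mul(Add(-1, j), Rational(-1, 4)) = Add(Rational(1, 4), Mul(Rational(-1, 4), j)))
Mul(Add(Y, 5), Function('z')(7)) = Mul(Add(-30, 5), Add(Rational(1, 4), Mul(Rational(-1, 4), 7))) = Mul(-25, Add(Rational(1, 4), Rational(-7, 4))) = Mul(-25, Rational(-3, 2)) = Rational(75, 2)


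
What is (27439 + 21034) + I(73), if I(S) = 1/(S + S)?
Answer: 7077059/146 ≈ 48473.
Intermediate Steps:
I(S) = 1/(2*S)
(27439 + 21034) + I(73) = (27439 + 21034) + (½)/73 = 48473 + (½)*(1/73) = 48473 + 1/146 = 7077059/146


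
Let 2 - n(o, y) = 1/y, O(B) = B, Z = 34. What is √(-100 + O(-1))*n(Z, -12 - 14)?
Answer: 53*I*√101/26 ≈ 20.486*I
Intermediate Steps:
n(o, y) = 2 - 1/y
√(-100 + O(-1))*n(Z, -12 - 14) = √(-100 - 1)*(2 - 1/(-12 - 14)) = √(-101)*(2 - 1/(-26)) = (I*√101)*(2 - 1*(-1/26)) = (I*√101)*(2 + 1/26) = (I*√101)*(53/26) = 53*I*√101/26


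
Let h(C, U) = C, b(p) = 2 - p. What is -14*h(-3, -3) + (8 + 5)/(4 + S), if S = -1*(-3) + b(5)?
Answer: 181/4 ≈ 45.250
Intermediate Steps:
S = 0 (S = -1*(-3) + (2 - 1*5) = 3 + (2 - 5) = 3 - 3 = 0)
-14*h(-3, -3) + (8 + 5)/(4 + S) = -14*(-3) + (8 + 5)/(4 + 0) = 42 + 13/4 = 181/4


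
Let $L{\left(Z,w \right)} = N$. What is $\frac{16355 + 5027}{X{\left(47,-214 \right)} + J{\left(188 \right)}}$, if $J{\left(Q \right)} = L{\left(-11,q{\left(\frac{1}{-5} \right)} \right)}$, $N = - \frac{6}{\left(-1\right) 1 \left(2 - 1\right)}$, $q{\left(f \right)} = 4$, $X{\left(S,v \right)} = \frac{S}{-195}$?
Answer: $\frac{4169490}{1123} \approx 3712.8$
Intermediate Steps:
$X{\left(S,v \right)} = - \frac{S}{195}$ ($X{\left(S,v \right)} = S \left(- \frac{1}{195}\right) = - \frac{S}{195}$)
$N = 6$ ($N = - \frac{6}{\left(-1\right) 1} = - \frac{6}{-1} = \left(-6\right) \left(-1\right) = 6$)
$L{\left(Z,w \right)} = 6$
$J{\left(Q \right)} = 6$
$\frac{16355 + 5027}{X{\left(47,-214 \right)} + J{\left(188 \right)}} = \frac{16355 + 5027}{\left(- \frac{1}{195}\right) 47 + 6} = \frac{21382}{- \frac{47}{195} + 6} = \frac{21382}{\frac{1123}{195}} = 21382 \cdot \frac{195}{1123} = \frac{4169490}{1123}$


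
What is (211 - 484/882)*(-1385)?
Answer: -128540465/441 ≈ -2.9148e+5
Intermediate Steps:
(211 - 484/882)*(-1385) = (211 - 484*1/882)*(-1385) = (211 - 242/441)*(-1385) = (92809/441)*(-1385) = -128540465/441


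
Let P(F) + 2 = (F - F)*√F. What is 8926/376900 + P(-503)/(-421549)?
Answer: 1881750087/79440909050 ≈ 0.023687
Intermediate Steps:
P(F) = -2 (P(F) = -2 + (F - F)*√F = -2 + 0*√F = -2 + 0 = -2)
8926/376900 + P(-503)/(-421549) = 8926/376900 - 2/(-421549) = 8926*(1/376900) - 2*(-1/421549) = 4463/188450 + 2/421549 = 1881750087/79440909050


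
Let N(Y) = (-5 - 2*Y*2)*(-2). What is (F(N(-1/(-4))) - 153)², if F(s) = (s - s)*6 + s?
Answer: 19881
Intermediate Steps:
N(Y) = 10 + 8*Y (N(Y) = (-5 - 4*Y)*(-2) = 10 + 8*Y)
F(s) = s (F(s) = 0*6 + s = 0 + s = s)
(F(N(-1/(-4))) - 153)² = ((10 + 8*(-1/(-4))) - 153)² = ((10 + 8*(-1*(-¼))) - 153)² = ((10 + 8*(¼)) - 153)² = ((10 + 2) - 153)² = (12 - 153)² = (-141)² = 19881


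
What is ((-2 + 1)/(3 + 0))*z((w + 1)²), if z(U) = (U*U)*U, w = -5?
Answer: -4096/3 ≈ -1365.3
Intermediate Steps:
z(U) = U³ (z(U) = U²*U = U³)
((-2 + 1)/(3 + 0))*z((w + 1)²) = ((-2 + 1)/(3 + 0))*((-5 + 1)²)³ = (-1/3)*((-4)²)³ = -1*⅓*16³ = -⅓*4096 = -4096/3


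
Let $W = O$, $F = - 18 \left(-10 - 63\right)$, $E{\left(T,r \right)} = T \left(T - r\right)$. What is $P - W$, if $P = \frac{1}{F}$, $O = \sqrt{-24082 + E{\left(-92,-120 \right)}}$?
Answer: $\frac{1}{1314} - 3 i \sqrt{2962} \approx 0.00076103 - 163.27 i$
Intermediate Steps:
$F = 1314$ ($F = - 18 \left(-10 - 63\right) = \left(-18\right) \left(-73\right) = 1314$)
$O = 3 i \sqrt{2962}$ ($O = \sqrt{-24082 - 92 \left(-92 - -120\right)} = \sqrt{-24082 - 92 \left(-92 + 120\right)} = \sqrt{-24082 - 2576} = \sqrt{-26658} = 3 i \sqrt{2962} \approx 163.27 i$)
$W = 3 i \sqrt{2962} \approx 163.27 i$
$P = \frac{1}{1314} \approx 0.00076103$
$P - W = \frac{1}{1314} - 3 i \sqrt{2962}$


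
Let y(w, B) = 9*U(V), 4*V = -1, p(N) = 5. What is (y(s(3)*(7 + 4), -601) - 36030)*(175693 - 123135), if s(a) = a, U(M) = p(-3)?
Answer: -1891299630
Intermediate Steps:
V = -¼ (V = (¼)*(-1) = -¼ ≈ -0.25000)
U(M) = 5
y(w, B) = 45 (y(w, B) = 9*5 = 45)
(y(s(3)*(7 + 4), -601) - 36030)*(175693 - 123135) = (45 - 36030)*(175693 - 123135) = -35985*52558 = -1891299630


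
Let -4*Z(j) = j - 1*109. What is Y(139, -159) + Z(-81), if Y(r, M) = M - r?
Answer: -501/2 ≈ -250.50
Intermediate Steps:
Z(j) = 109/4 - j/4 (Z(j) = -(j - 1*109)/4 = -(j - 109)/4 = -(-109 + j)/4 = 109/4 - j/4)
Y(139, -159) + Z(-81) = (-159 - 1*139) + (109/4 - 1/4*(-81)) = (-159 - 139) + (109/4 + 81/4) = -298 + 95/2 = -501/2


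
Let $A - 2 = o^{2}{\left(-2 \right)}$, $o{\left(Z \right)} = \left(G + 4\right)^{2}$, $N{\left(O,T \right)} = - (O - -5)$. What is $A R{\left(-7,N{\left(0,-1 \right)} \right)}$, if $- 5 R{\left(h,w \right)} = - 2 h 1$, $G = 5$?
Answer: $- \frac{91882}{5} \approx -18376.0$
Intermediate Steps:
$N{\left(O,T \right)} = -5 - O$ ($N{\left(O,T \right)} = - (O + 5) = - (5 + O) = -5 - O$)
$o{\left(Z \right)} = 81$ ($o{\left(Z \right)} = \left(5 + 4\right)^{2} = 9^{2} = 81$)
$R{\left(h,w \right)} = \frac{2 h}{5}$ ($R{\left(h,w \right)} = - \frac{- 2 h 1}{5} = - \frac{\left(-2\right) h}{5} = \frac{2 h}{5}$)
$A = 6563$ ($A = 2 + 81^{2} = 2 + 6561 = 6563$)
$A R{\left(-7,N{\left(0,-1 \right)} \right)} = 6563 \cdot \frac{2}{5} \left(-7\right) = 6563 \left(- \frac{14}{5}\right) = - \frac{91882}{5}$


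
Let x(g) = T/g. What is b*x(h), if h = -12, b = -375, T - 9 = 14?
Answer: 2875/4 ≈ 718.75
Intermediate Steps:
T = 23 (T = 9 + 14 = 23)
x(g) = 23/g
b*x(h) = -8625/(-12) = -8625*(-1)/12 = -375*(-23/12) = 2875/4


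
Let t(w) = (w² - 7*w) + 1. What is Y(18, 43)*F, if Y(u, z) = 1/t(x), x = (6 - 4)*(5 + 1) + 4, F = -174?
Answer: -6/5 ≈ -1.2000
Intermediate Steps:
x = 16 (x = 2*6 + 4 = 12 + 4 = 16)
t(w) = 1 + w² - 7*w
Y(u, z) = 1/145 (Y(u, z) = 1/(1 + 16² - 7*16) = 1/(1 + 256 - 112) = 1/145)
Y(18, 43)*F = (1/145)*(-174) = -6/5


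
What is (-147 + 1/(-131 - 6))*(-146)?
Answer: 2940440/137 ≈ 21463.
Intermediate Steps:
(-147 + 1/(-131 - 6))*(-146) = (-147 + 1/(-137))*(-146) = (-147 - 1/137)*(-146) = -20140/137*(-146) = 2940440/137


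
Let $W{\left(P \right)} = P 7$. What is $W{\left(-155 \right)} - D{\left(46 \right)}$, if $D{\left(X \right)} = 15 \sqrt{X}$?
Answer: $-1085 - 15 \sqrt{46} \approx -1186.7$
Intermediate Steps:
$W{\left(P \right)} = 7 P$
$W{\left(-155 \right)} - D{\left(46 \right)} = 7 \left(-155\right) - 15 \sqrt{46} = -1085 - 15 \sqrt{46}$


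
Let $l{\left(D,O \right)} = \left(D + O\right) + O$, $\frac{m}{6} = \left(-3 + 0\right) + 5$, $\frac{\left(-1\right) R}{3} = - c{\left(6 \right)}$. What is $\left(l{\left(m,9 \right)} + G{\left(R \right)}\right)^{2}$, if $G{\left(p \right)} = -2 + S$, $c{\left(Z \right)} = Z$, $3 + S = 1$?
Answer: $676$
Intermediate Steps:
$S = -2$ ($S = -3 + 1 = -2$)
$R = 18$ ($R = - 3 \left(\left(-1\right) 6\right) = \left(-3\right) \left(-6\right) = 18$)
$m = 12$ ($m = 6 \left(\left(-3 + 0\right) + 5\right) = 6 \left(-3 + 5\right) = 6 \cdot 2 = 12$)
$l{\left(D,O \right)} = D + 2 O$
$G{\left(p \right)} = -4$ ($G{\left(p \right)} = -2 - 2 = -4$)
$\left(l{\left(m,9 \right)} + G{\left(R \right)}\right)^{2} = \left(\left(12 + 2 \cdot 9\right) - 4\right)^{2} = \left(\left(12 + 18\right) - 4\right)^{2} = \left(30 - 4\right)^{2} = 26^{2} = 676$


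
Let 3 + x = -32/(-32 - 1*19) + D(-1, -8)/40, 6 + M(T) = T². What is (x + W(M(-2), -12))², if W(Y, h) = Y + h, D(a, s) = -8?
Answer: 17859076/65025 ≈ 274.65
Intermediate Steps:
M(T) = -6 + T²
x = -656/255 (x = -3 + (-32/(-32 - 1*19) - 8/40) = -3 + (-32/(-32 - 19) - 8*1/40) = -3 + (-32/(-51) - ⅕) = -3 + (-32*(-1/51) - ⅕) = -3 + (32/51 - ⅕) = -3 + 109/255 = -656/255 ≈ -2.5725)
(x + W(M(-2), -12))² = (-656/255 + ((-6 + (-2)²) - 12))² = (-656/255 + ((-6 + 4) - 12))² = (-656/255 + (-2 - 12))² = (-656/255 - 14)² = (-4226/255)² = 17859076/65025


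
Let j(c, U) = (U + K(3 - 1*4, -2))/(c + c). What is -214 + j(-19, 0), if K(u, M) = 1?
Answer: -8133/38 ≈ -214.03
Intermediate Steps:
j(c, U) = (1 + U)/(2*c) (j(c, U) = (U + 1)/(c + c) = (1 + U)/((2*c)) = (1 + U)*(1/(2*c)) = (1 + U)/(2*c))
-214 + j(-19, 0) = -214 + (½)*(1 + 0)/(-19) = -214 + (½)*(-1/19)*1 = -214 - 1/38 = -8133/38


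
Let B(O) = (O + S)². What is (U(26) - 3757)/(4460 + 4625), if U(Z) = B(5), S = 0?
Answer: -3732/9085 ≈ -0.41079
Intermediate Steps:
B(O) = O² (B(O) = (O + 0)² = O²)
U(Z) = 25 (U(Z) = 5² = 25)
(U(26) - 3757)/(4460 + 4625) = (25 - 3757)/(4460 + 4625) = -3732/9085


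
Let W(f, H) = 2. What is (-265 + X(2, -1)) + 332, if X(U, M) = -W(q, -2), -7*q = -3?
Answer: 65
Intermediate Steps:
q = 3/7 (q = -⅐*(-3) = 3/7 ≈ 0.42857)
X(U, M) = -2 (X(U, M) = -1*2 = -2)
(-265 + X(2, -1)) + 332 = (-265 - 2) + 332 = -267 + 332 = 65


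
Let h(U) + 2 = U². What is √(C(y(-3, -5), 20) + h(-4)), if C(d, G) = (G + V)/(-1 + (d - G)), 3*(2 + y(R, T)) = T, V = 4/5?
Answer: √450290/185 ≈ 3.6272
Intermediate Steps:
V = ⅘ (V = 4*(⅕) = ⅘ ≈ 0.80000)
y(R, T) = -2 + T/3
C(d, G) = (⅘ + G)/(-1 + d - G) (C(d, G) = (G + ⅘)/(-1 + (d - G)) = (⅘ + G)/(-1 + d - G))
h(U) = -2 + U²
√(C(y(-3, -5), 20) + h(-4)) = √((⅘ + 20)/(-1 + (-2 + (⅓)*(-5)) - 1*20) + (-2 + (-4)²)) = √((104/5)/(-1 + (-2 - 5/3) - 20) + (-2 + 16)) = √((104/5)/(-1 - 11/3 - 20) + 14) = √((104/5)/(-74/3) + 14) = √(-3/74*104/5 + 14) = √(-156/185 + 14) = √(2434/185) = √450290/185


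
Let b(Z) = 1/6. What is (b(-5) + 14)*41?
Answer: 3485/6 ≈ 580.83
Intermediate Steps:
b(Z) = ⅙
(b(-5) + 14)*41 = (⅙ + 14)*41 = (85/6)*41 = 3485/6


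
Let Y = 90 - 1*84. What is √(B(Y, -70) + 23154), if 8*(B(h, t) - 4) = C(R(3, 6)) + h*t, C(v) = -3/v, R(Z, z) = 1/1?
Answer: √369682/4 ≈ 152.00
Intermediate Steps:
R(Z, z) = 1
Y = 6 (Y = 90 - 84 = 6)
B(h, t) = 29/8 + h*t/8 (B(h, t) = 4 + (-3/1 + h*t)/8 = 4 + (-3*1 + h*t)/8 = 4 + (-3 + h*t)/8 = 4 + (-3/8 + h*t/8) = 29/8 + h*t/8)
√(B(Y, -70) + 23154) = √((29/8 + (⅛)*6*(-70)) + 23154) = √((29/8 - 105/2) + 23154) = √(-391/8 + 23154) = √(184841/8) = √369682/4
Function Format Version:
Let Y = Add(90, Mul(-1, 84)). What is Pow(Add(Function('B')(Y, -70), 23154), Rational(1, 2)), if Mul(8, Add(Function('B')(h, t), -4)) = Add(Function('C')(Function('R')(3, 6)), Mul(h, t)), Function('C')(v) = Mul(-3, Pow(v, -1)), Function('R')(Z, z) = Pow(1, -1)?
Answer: Mul(Rational(1, 4), Pow(369682, Rational(1, 2))) ≈ 152.00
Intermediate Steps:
Function('R')(Z, z) = 1
Y = 6 (Y = Add(90, -84) = 6)
Function('B')(h, t) = Add(Rational(29, 8), Mul(Rational(1, 8), h, t)) (Function('B')(h, t) = Add(4, Mul(Rational(1, 8), Add(Mul(-3, Pow(1, -1)), Mul(h, t)))) = Add(4, Mul(Rational(1, 8), Add(Mul(-3, 1), Mul(h, t)))) = Add(4, Mul(Rational(1, 8), Add(-3, Mul(h, t)))) = Add(4, Add(Rational(-3, 8), Mul(Rational(1, 8), h, t))) = Add(Rational(29, 8), Mul(Rational(1, 8), h, t)))
Pow(Add(Function('B')(Y, -70), 23154), Rational(1, 2)) = Pow(Add(Add(Rational(29, 8), Mul(Rational(1, 8), 6, -70)), 23154), Rational(1, 2)) = Pow(Add(Add(Rational(29, 8), Rational(-105, 2)), 23154), Rational(1, 2)) = Pow(Add(Rational(-391, 8), 23154), Rational(1, 2)) = Pow(Rational(184841, 8), Rational(1, 2)) = Mul(Rational(1, 4), Pow(369682, Rational(1, 2)))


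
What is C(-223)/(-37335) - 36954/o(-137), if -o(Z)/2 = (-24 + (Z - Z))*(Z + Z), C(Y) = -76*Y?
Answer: 10147171/4307280 ≈ 2.3558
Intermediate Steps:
o(Z) = 96*Z (o(Z) = -2*(-24 + (Z - Z))*(Z + Z) = -2*(-24 + 0)*2*Z = -(-48)*2*Z = -(-96)*Z = 96*Z)
C(-223)/(-37335) - 36954/o(-137) = -76*(-223)/(-37335) - 36954/(96*(-137)) = 16948*(-1/37335) - 36954/(-13152) = -892/1965 - 36954*(-1/13152) = -892/1965 + 6159/2192 = 10147171/4307280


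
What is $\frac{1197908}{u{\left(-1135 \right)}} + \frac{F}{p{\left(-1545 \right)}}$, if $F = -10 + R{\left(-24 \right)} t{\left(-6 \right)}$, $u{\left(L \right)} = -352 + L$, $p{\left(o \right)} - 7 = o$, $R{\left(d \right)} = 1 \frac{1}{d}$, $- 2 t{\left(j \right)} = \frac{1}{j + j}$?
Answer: $- \frac{1061203755697}{1317315456} \approx -805.58$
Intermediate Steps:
$t{\left(j \right)} = - \frac{1}{4 j}$ ($t{\left(j \right)} = - \frac{1}{2 \left(j + j\right)} = - \frac{1}{2 \cdot 2 j} = - \frac{\frac{1}{2} \frac{1}{j}}{2} = - \frac{1}{4 j}$)
$R{\left(d \right)} = \frac{1}{d}$
$p{\left(o \right)} = 7 + o$
$F = - \frac{5761}{576}$ ($F = -10 + \frac{\left(- \frac{1}{4}\right) \frac{1}{-6}}{-24} = -10 - \frac{\left(- \frac{1}{4}\right) \left(- \frac{1}{6}\right)}{24} = -10 - \frac{1}{576} = - \frac{5761}{576} \approx -10.002$)
$\frac{1197908}{u{\left(-1135 \right)}} + \frac{F}{p{\left(-1545 \right)}} = \frac{1197908}{-352 - 1135} - \frac{5761}{576 \left(7 - 1545\right)} = \frac{1197908}{-1487} - \frac{5761}{576 \left(-1538\right)} = 1197908 \left(- \frac{1}{1487}\right) - - \frac{5761}{885888} = - \frac{1197908}{1487} + \frac{5761}{885888} = - \frac{1061203755697}{1317315456}$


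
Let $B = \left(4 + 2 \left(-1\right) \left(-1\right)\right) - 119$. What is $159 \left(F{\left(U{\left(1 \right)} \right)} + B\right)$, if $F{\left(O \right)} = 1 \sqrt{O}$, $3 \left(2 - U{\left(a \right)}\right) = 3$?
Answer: $-17808$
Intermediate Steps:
$U{\left(a \right)} = 1$ ($U{\left(a \right)} = 2 - 1 = 1$)
$F{\left(O \right)} = \sqrt{O}$
$B = -113$ ($B = \left(4 - -2\right) - 119 = \left(4 + 2\right) - 119 = 6 - 119 = -113$)
$159 \left(F{\left(U{\left(1 \right)} \right)} + B\right) = 159 \left(\sqrt{1} - 113\right) = 159 \left(1 - 113\right) = 159 \left(-112\right) = -17808$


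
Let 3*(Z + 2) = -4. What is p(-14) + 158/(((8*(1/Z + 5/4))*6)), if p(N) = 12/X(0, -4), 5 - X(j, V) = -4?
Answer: 547/114 ≈ 4.7982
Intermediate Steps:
Z = -10/3 (Z = -2 + (⅓)*(-4) = -2 - 4/3 = -10/3 ≈ -3.3333)
X(j, V) = 9 (X(j, V) = 5 - 1*(-4) = 5 + 4 = 9)
p(N) = 4/3 (p(N) = 12/9 = 12*(⅑) = 4/3)
p(-14) + 158/(((8*(1/Z + 5/4))*6)) = 4/3 + 158/(((8*(1/(-10/3) + 5/4))*6)) = 4/3 + 158/(((8*(1*(-3/10) + 5*(¼)))*6)) = 4/3 + 158/(((8*(-3/10 + 5/4))*6)) = 4/3 + 158/(((8*(19/20))*6)) = 4/3 + 158/(((38/5)*6)) = 4/3 + 158/(228/5) = 4/3 + 158*(5/228) = 4/3 + 395/114 = 547/114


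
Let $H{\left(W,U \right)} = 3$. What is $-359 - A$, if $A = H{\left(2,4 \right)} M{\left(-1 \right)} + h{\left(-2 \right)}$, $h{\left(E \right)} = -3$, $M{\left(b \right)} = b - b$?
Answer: $-356$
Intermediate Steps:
$M{\left(b \right)} = 0$
$A = -3$ ($A = 3 \cdot 0 - 3 = 0 - 3 = -3$)
$-359 - A = -359 - -3 = -359 + 3 = -356$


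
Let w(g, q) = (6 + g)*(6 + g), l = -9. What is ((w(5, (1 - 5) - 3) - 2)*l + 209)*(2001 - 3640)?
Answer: 1412818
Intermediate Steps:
w(g, q) = (6 + g)²
((w(5, (1 - 5) - 3) - 2)*l + 209)*(2001 - 3640) = (((6 + 5)² - 2)*(-9) + 209)*(2001 - 3640) = ((11² - 2)*(-9) + 209)*(-1639) = ((121 - 2)*(-9) + 209)*(-1639) = (119*(-9) + 209)*(-1639) = (-1071 + 209)*(-1639) = -862*(-1639) = 1412818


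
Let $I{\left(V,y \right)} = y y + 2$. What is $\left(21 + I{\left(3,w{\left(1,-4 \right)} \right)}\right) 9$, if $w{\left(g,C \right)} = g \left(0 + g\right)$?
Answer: $216$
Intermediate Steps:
$w{\left(g,C \right)} = g^{2}$ ($w{\left(g,C \right)} = g g = g^{2}$)
$I{\left(V,y \right)} = 2 + y^{2}$ ($I{\left(V,y \right)} = y^{2} + 2 = 2 + y^{2}$)
$\left(21 + I{\left(3,w{\left(1,-4 \right)} \right)}\right) 9 = \left(21 + \left(2 + \left(1^{2}\right)^{2}\right)\right) 9 = \left(21 + \left(2 + 1^{2}\right)\right) 9 = \left(21 + \left(2 + 1\right)\right) 9 = \left(21 + 3\right) 9 = 24 \cdot 9 = 216$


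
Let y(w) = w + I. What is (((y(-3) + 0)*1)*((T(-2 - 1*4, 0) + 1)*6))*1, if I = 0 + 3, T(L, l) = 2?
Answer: 0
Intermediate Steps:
I = 3
y(w) = 3 + w (y(w) = w + 3 = 3 + w)
(((y(-3) + 0)*1)*((T(-2 - 1*4, 0) + 1)*6))*1 = ((((3 - 3) + 0)*1)*((2 + 1)*6))*1 = (((0 + 0)*1)*(3*6))*1 = ((0*1)*18)*1 = (0*18)*1 = 0*1 = 0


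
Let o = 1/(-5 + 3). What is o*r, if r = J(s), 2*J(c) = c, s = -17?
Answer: 17/4 ≈ 4.2500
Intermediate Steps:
J(c) = c/2
r = -17/2 (r = (1/2)*(-17) = -17/2 ≈ -8.5000)
o = -1/2 (o = 1/(-2) = -1/2 ≈ -0.50000)
o*r = -1/2*(-17/2) = 17/4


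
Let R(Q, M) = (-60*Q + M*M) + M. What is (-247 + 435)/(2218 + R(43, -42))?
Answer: 47/340 ≈ 0.13824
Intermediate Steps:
R(Q, M) = M + M² - 60*Q (R(Q, M) = (-60*Q + M²) + M = (M² - 60*Q) + M = M + M² - 60*Q)
(-247 + 435)/(2218 + R(43, -42)) = (-247 + 435)/(2218 + (-42 + (-42)² - 60*43)) = 188/(2218 + (-42 + 1764 - 2580)) = 188/(2218 - 858) = 188/1360 = 188*(1/1360) = 47/340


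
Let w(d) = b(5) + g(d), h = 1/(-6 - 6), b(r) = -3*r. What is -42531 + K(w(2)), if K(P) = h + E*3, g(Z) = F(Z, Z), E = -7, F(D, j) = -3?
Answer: -510625/12 ≈ -42552.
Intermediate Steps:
g(Z) = -3
h = -1/12 (h = 1/(-12) = -1/12 ≈ -0.083333)
w(d) = -18 (w(d) = -3*5 - 3 = -15 - 3 = -18)
K(P) = -253/12 (K(P) = -1/12 - 7*3 = -1/12 - 21 = -253/12)
-42531 + K(w(2)) = -42531 - 253/12 = -510625/12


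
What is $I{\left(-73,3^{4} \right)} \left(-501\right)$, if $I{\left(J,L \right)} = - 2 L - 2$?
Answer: $82164$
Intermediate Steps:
$I{\left(J,L \right)} = -2 - 2 L$
$I{\left(-73,3^{4} \right)} \left(-501\right) = \left(-2 - 2 \cdot 3^{4}\right) \left(-501\right) = \left(-2 - 162\right) \left(-501\right) = \left(-164\right) \left(-501\right) = 82164$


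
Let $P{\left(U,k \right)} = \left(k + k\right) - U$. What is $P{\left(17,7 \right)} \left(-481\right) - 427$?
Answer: $1016$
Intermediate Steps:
$P{\left(U,k \right)} = - U + 2 k$ ($P{\left(U,k \right)} = 2 k - U = - U + 2 k$)
$P{\left(17,7 \right)} \left(-481\right) - 427 = \left(\left(-1\right) 17 + 2 \cdot 7\right) \left(-481\right) - 427 = \left(-17 + 14\right) \left(-481\right) - 427 = \left(-3\right) \left(-481\right) - 427 = 1443 - 427 = 1016$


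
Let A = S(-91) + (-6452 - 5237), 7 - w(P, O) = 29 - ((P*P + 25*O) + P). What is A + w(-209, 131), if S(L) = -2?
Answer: 35034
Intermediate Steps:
w(P, O) = -22 + P + P² + 25*O (w(P, O) = 7 - (29 - ((P*P + 25*O) + P)) = 7 - (29 - ((P² + 25*O) + P)) = 7 - (29 - (P + P² + 25*O)) = 7 - (29 + (-P - P² - 25*O)) = 7 - (29 - P - P² - 25*O) = 7 + (-29 + P + P² + 25*O) = -22 + P + P² + 25*O)
A = -11691 (A = -2 + (-6452 - 5237) = -2 - 11689 = -11691)
A + w(-209, 131) = -11691 + (-22 - 209 + (-209)² + 25*131) = -11691 + (-22 - 209 + 43681 + 3275) = -11691 + 46725 = 35034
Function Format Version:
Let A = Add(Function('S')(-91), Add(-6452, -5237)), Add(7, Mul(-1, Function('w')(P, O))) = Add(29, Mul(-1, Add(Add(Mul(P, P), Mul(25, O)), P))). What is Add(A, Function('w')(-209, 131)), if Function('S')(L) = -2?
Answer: 35034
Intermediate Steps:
Function('w')(P, O) = Add(-22, P, Pow(P, 2), Mul(25, O)) (Function('w')(P, O) = Add(7, Mul(-1, Add(29, Mul(-1, Add(Add(Mul(P, P), Mul(25, O)), P))))) = Add(7, Mul(-1, Add(29, Mul(-1, Add(Add(Pow(P, 2), Mul(25, O)), P))))) = Add(7, Mul(-1, Add(29, Mul(-1, Add(P, Pow(P, 2), Mul(25, O)))))) = Add(7, Mul(-1, Add(29, Add(Mul(-1, P), Mul(-1, Pow(P, 2)), Mul(-25, O))))) = Add(7, Mul(-1, Add(29, Mul(-1, P), Mul(-1, Pow(P, 2)), Mul(-25, O)))) = Add(7, Add(-29, P, Pow(P, 2), Mul(25, O))) = Add(-22, P, Pow(P, 2), Mul(25, O)))
A = -11691 (A = Add(-2, Add(-6452, -5237)) = Add(-2, -11689) = -11691)
Add(A, Function('w')(-209, 131)) = Add(-11691, Add(-22, -209, Pow(-209, 2), Mul(25, 131))) = Add(-11691, Add(-22, -209, 43681, 3275)) = Add(-11691, 46725) = 35034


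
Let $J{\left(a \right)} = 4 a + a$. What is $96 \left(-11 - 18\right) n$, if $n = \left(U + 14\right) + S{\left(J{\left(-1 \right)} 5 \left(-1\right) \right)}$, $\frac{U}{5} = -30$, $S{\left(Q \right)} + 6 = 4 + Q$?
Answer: $314592$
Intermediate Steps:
$J{\left(a \right)} = 5 a$
$S{\left(Q \right)} = -2 + Q$ ($S{\left(Q \right)} = -6 + \left(4 + Q\right) = -2 + Q$)
$U = -150$ ($U = 5 \left(-30\right) = -150$)
$n = -113$ ($n = \left(-150 + 14\right) - \left(2 - 5 \left(-1\right) 5 \left(-1\right)\right) = -136 - \left(2 - \left(-5\right) 5 \left(-1\right)\right) = -136 - -23 = -136 + \left(-2 + 25\right) = -136 + 23 = -113$)
$96 \left(-11 - 18\right) n = 96 \left(-11 - 18\right) \left(-113\right) = 96 \left(-29\right) \left(-113\right) = \left(-2784\right) \left(-113\right) = 314592$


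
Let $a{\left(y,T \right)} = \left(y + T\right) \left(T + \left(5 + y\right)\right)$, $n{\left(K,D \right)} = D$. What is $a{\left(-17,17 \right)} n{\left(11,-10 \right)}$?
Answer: $0$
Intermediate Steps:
$a{\left(y,T \right)} = \left(T + y\right) \left(5 + T + y\right)$
$a{\left(-17,17 \right)} n{\left(11,-10 \right)} = \left(17^{2} + \left(-17\right)^{2} + 5 \cdot 17 + 5 \left(-17\right) + 2 \cdot 17 \left(-17\right)\right) \left(-10\right) = \left(289 + 289 + 85 - 85 - 578\right) \left(-10\right) = 0 \left(-10\right) = 0$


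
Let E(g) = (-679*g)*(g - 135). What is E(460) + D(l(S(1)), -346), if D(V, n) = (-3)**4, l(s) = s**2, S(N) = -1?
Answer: -101510419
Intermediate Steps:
E(g) = -679*g*(-135 + g) (E(g) = (-679*g)*(-135 + g) = -679*g*(-135 + g))
D(V, n) = 81
E(460) + D(l(S(1)), -346) = 679*460*(135 - 1*460) + 81 = 679*460*(135 - 460) + 81 = 679*460*(-325) + 81 = -101510500 + 81 = -101510419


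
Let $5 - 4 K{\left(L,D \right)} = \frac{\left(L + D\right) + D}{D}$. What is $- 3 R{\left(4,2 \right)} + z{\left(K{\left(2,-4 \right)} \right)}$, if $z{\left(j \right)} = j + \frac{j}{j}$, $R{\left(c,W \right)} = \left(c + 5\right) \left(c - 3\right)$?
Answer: $- \frac{201}{8} \approx -25.125$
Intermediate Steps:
$K{\left(L,D \right)} = \frac{5}{4} - \frac{L + 2 D}{4 D}$ ($K{\left(L,D \right)} = \frac{5}{4} - \frac{\left(\left(L + D\right) + D\right) \frac{1}{D}}{4} = \frac{5}{4} - \frac{\left(\left(D + L\right) + D\right) \frac{1}{D}}{4} = \frac{5}{4} - \frac{\left(L + 2 D\right) \frac{1}{D}}{4} = \frac{5}{4} - \frac{\frac{1}{D} \left(L + 2 D\right)}{4} = \frac{5}{4} - \frac{L + 2 D}{4 D}$)
$R{\left(c,W \right)} = \left(-3 + c\right) \left(5 + c\right)$ ($R{\left(c,W \right)} = \left(5 + c\right) \left(-3 + c\right) = \left(-3 + c\right) \left(5 + c\right)$)
$z{\left(j \right)} = 1 + j$ ($z{\left(j \right)} = j + 1 = 1 + j$)
$- 3 R{\left(4,2 \right)} + z{\left(K{\left(2,-4 \right)} \right)} = - 3 \left(-15 + 4^{2} + 2 \cdot 4\right) + \left(1 + \frac{\left(-1\right) 2 + 3 \left(-4\right)}{4 \left(-4\right)}\right) = - 3 \left(-15 + 16 + 8\right) + \left(1 + \frac{1}{4} \left(- \frac{1}{4}\right) \left(-2 - 12\right)\right) = \left(-3\right) 9 + \left(1 + \frac{1}{4} \left(- \frac{1}{4}\right) \left(-14\right)\right) = -27 + \left(1 + \frac{7}{8}\right) = -27 + \frac{15}{8} = - \frac{201}{8}$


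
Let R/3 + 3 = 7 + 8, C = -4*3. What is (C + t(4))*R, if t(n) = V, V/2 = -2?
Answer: -576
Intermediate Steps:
V = -4 (V = 2*(-2) = -4)
t(n) = -4
C = -12
R = 36 (R = -9 + 3*(7 + 8) = -9 + 3*15 = -9 + 45 = 36)
(C + t(4))*R = (-12 - 4)*36 = -16*36 = -576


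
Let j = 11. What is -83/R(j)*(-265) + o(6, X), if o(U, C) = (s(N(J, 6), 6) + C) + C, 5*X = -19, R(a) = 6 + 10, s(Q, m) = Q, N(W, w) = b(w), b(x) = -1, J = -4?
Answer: 109287/80 ≈ 1366.1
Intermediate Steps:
N(W, w) = -1
R(a) = 16
X = -19/5 (X = (⅕)*(-19) = -19/5 ≈ -3.8000)
o(U, C) = -1 + 2*C (o(U, C) = (-1 + C) + C = -1 + 2*C)
-83/R(j)*(-265) + o(6, X) = -83/16*(-265) + (-1 + 2*(-19/5)) = -83*1/16*(-265) + (-1 - 38/5) = -83/16*(-265) - 43/5 = 21995/16 - 43/5 = 109287/80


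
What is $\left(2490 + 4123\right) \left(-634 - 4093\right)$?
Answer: $-31259651$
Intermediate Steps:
$\left(2490 + 4123\right) \left(-634 - 4093\right) = 6613 \left(-4727\right) = -31259651$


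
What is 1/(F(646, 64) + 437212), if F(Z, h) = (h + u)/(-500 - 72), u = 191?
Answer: 572/250085009 ≈ 2.2872e-6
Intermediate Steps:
F(Z, h) = -191/572 - h/572 (F(Z, h) = (h + 191)/(-500 - 72) = (191 + h)/(-572) = (191 + h)*(-1/572) = -191/572 - h/572)
1/(F(646, 64) + 437212) = 1/((-191/572 - 1/572*64) + 437212) = 1/((-191/572 - 16/143) + 437212) = 1/(-255/572 + 437212) = 1/(250085009/572) = 572/250085009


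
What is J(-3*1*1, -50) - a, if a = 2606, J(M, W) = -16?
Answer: -2622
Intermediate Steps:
J(-3*1*1, -50) - a = -16 - 1*2606 = -16 - 2606 = -2622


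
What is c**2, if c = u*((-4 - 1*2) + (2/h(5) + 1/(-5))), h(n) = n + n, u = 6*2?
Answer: 5184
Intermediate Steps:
u = 12
h(n) = 2*n
c = -72 (c = 12*((-4 - 1*2) + (2/((2*5)) + 1/(-5))) = 12*((-4 - 2) + (2/10 + 1*(-1/5))) = 12*(-6 + (2*(1/10) - 1/5)) = 12*(-6 + (1/5 - 1/5)) = 12*(-6 + 0) = 12*(-6) = -72)
c**2 = (-72)**2 = 5184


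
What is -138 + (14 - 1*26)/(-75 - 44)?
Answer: -16410/119 ≈ -137.90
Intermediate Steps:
-138 + (14 - 1*26)/(-75 - 44) = -138 + (14 - 26)/(-119) = -138 - 1/119*(-12) = -138 + 12/119 = -16410/119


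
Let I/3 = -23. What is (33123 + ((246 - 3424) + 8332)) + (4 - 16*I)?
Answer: 39385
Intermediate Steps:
I = -69 (I = 3*(-23) = -69)
(33123 + ((246 - 3424) + 8332)) + (4 - 16*I) = (33123 + ((246 - 3424) + 8332)) + (4 - 16*(-69)) = (33123 + (-3178 + 8332)) + (4 + 1104) = (33123 + 5154) + 1108 = 38277 + 1108 = 39385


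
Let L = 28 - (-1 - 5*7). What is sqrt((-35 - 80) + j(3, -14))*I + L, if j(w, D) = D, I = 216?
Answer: 64 + 216*I*sqrt(129) ≈ 64.0 + 2453.3*I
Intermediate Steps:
L = 64 (L = 28 - (-1 - 35) = 28 - 1*(-36) = 28 + 36 = 64)
sqrt((-35 - 80) + j(3, -14))*I + L = sqrt((-35 - 80) - 14)*216 + 64 = sqrt(-115 - 14)*216 + 64 = sqrt(-129)*216 + 64 = (I*sqrt(129))*216 + 64 = 216*I*sqrt(129) + 64 = 64 + 216*I*sqrt(129)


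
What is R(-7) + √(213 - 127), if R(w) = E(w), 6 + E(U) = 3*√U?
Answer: -6 + √86 + 3*I*√7 ≈ 3.2736 + 7.9373*I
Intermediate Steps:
E(U) = -6 + 3*√U
R(w) = -6 + 3*√w
R(-7) + √(213 - 127) = (-6 + 3*√(-7)) + √(213 - 127) = (-6 + 3*(I*√7)) + √86 = (-6 + 3*I*√7) + √86 = -6 + √86 + 3*I*√7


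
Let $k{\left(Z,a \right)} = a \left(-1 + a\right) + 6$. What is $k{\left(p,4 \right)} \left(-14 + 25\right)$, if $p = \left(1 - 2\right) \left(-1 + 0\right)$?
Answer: $198$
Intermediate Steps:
$p = 1$ ($p = \left(-1\right) \left(-1\right) = 1$)
$k{\left(Z,a \right)} = 6 + a \left(-1 + a\right)$
$k{\left(p,4 \right)} \left(-14 + 25\right) = \left(6 + 4^{2} - 4\right) \left(-14 + 25\right) = \left(6 + 16 - 4\right) 11 = 18 \cdot 11 = 198$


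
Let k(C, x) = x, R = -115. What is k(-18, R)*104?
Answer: -11960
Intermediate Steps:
k(-18, R)*104 = -115*104 = -11960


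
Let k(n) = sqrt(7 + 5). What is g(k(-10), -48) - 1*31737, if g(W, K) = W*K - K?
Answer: -31689 - 96*sqrt(3) ≈ -31855.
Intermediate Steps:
k(n) = 2*sqrt(3) (k(n) = sqrt(12) = 2*sqrt(3))
g(W, K) = -K + K*W (g(W, K) = K*W - K = -K + K*W)
g(k(-10), -48) - 1*31737 = -48*(-1 + 2*sqrt(3)) - 1*31737 = (48 - 96*sqrt(3)) - 31737 = -31689 - 96*sqrt(3)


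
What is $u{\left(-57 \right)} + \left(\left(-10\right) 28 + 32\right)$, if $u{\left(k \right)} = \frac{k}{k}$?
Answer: $-247$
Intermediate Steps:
$u{\left(k \right)} = 1$
$u{\left(-57 \right)} + \left(\left(-10\right) 28 + 32\right) = 1 + \left(\left(-10\right) 28 + 32\right) = 1 + \left(-280 + 32\right) = 1 - 248 = -247$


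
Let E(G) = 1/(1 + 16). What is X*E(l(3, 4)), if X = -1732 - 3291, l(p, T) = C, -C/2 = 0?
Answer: -5023/17 ≈ -295.47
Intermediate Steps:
C = 0 (C = -2*0 = 0)
l(p, T) = 0
X = -5023
E(G) = 1/17
X*E(l(3, 4)) = -5023*1/17 = -5023/17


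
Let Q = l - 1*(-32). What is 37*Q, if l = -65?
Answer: -1221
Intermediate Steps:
Q = -33 (Q = -65 - 1*(-32) = -65 + 32 = -33)
37*Q = 37*(-33) = -1221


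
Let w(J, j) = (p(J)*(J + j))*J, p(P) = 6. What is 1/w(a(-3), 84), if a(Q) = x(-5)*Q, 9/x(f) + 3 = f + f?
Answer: 169/181278 ≈ 0.00093227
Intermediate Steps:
x(f) = 9/(-3 + 2*f) (x(f) = 9/(-3 + (f + f)) = 9/(-3 + 2*f))
a(Q) = -9*Q/13 (a(Q) = (9/(-3 + 2*(-5)))*Q = (9/(-3 - 10))*Q = (9/(-13))*Q = (9*(-1/13))*Q = -9*Q/13)
w(J, j) = J*(6*J + 6*j) (w(J, j) = (6*(J + j))*J = (6*J + 6*j)*J = J*(6*J + 6*j))
1/w(a(-3), 84) = 1/(6*(-9/13*(-3))*(-9/13*(-3) + 84)) = 1/(6*(27/13)*(27/13 + 84)) = 1/(6*(27/13)*(1119/13)) = 1/(181278/169) = 169/181278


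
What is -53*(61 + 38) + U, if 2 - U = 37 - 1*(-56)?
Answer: -5338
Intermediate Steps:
U = -91 (U = 2 - (37 - 1*(-56)) = 2 - (37 + 56) = 2 - 1*93 = 2 - 93 = -91)
-53*(61 + 38) + U = -53*(61 + 38) - 91 = -53*99 - 91 = -5247 - 91 = -5338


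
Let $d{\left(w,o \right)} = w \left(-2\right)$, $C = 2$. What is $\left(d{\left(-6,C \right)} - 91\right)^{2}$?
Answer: $6241$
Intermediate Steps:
$d{\left(w,o \right)} = - 2 w$
$\left(d{\left(-6,C \right)} - 91\right)^{2} = \left(\left(-2\right) \left(-6\right) - 91\right)^{2} = \left(12 - 91\right)^{2} = \left(-79\right)^{2} = 6241$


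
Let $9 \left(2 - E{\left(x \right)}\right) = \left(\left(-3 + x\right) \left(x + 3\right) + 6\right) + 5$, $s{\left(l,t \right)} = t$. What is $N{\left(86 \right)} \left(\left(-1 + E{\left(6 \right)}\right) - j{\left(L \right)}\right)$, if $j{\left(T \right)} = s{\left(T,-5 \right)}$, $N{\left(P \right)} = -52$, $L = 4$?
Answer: $- \frac{832}{9} \approx -92.444$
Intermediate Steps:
$E{\left(x \right)} = \frac{7}{9} - \frac{\left(-3 + x\right) \left(3 + x\right)}{9}$ ($E{\left(x \right)} = 2 - \frac{\left(\left(-3 + x\right) \left(x + 3\right) + 6\right) + 5}{9} = 2 - \frac{\left(\left(-3 + x\right) \left(3 + x\right) + 6\right) + 5}{9} = 2 - \frac{\left(6 + \left(-3 + x\right) \left(3 + x\right)\right) + 5}{9} = 2 - \frac{11 + \left(-3 + x\right) \left(3 + x\right)}{9} = 2 - \left(\frac{11}{9} + \frac{\left(-3 + x\right) \left(3 + x\right)}{9}\right) = \frac{7}{9} - \frac{\left(-3 + x\right) \left(3 + x\right)}{9}$)
$j{\left(T \right)} = -5$
$N{\left(86 \right)} \left(\left(-1 + E{\left(6 \right)}\right) - j{\left(L \right)}\right) = - 52 \left(\left(-1 + \left(\frac{16}{9} - \frac{6^{2}}{9}\right)\right) - -5\right) = - 52 \left(\left(-1 + \left(\frac{16}{9} - 4\right)\right) + 5\right) = - 52 \left(\left(-1 - \frac{20}{9}\right) + 5\right) = - 52 \left(- \frac{29}{9} + 5\right) = \left(-52\right) \frac{16}{9} = - \frac{832}{9}$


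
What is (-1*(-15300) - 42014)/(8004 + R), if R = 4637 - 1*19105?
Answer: 13357/3232 ≈ 4.1327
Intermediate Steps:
R = -14468 (R = 4637 - 19105 = -14468)
(-1*(-15300) - 42014)/(8004 + R) = (-1*(-15300) - 42014)/(8004 - 14468) = (15300 - 42014)/(-6464) = -26714*(-1/6464) = 13357/3232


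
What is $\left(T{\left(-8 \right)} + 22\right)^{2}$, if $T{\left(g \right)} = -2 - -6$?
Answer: $676$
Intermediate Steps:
$T{\left(g \right)} = 4$ ($T{\left(g \right)} = -2 + 6 = 4$)
$\left(T{\left(-8 \right)} + 22\right)^{2} = \left(4 + 22\right)^{2} = 26^{2} = 676$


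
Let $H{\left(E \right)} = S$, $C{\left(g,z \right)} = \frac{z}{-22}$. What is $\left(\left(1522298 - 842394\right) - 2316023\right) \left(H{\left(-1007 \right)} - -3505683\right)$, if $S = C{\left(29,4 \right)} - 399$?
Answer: $- \frac{63085676008518}{11} \approx -5.7351 \cdot 10^{12}$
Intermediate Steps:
$C{\left(g,z \right)} = - \frac{z}{22}$ ($C{\left(g,z \right)} = z \left(- \frac{1}{22}\right) = - \frac{z}{22}$)
$S = - \frac{4391}{11}$ ($S = \left(- \frac{1}{22}\right) 4 - 399 = - \frac{2}{11} - 399 = - \frac{4391}{11} \approx -399.18$)
$H{\left(E \right)} = - \frac{4391}{11}$
$\left(\left(1522298 - 842394\right) - 2316023\right) \left(H{\left(-1007 \right)} - -3505683\right) = \left(\left(1522298 - 842394\right) - 2316023\right) \left(- \frac{4391}{11} - -3505683\right) = \left(\left(1522298 - 842394\right) - 2316023\right) \left(- \frac{4391}{11} + 3505683\right) = \left(679904 - 2316023\right) \frac{38558122}{11} = \left(-1636119\right) \frac{38558122}{11} = - \frac{63085676008518}{11}$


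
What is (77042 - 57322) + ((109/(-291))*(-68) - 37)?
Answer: 5735165/291 ≈ 19708.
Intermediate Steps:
(77042 - 57322) + ((109/(-291))*(-68) - 37) = 19720 + ((109*(-1/291))*(-68) - 37) = 19720 + (-109/291*(-68) - 37) = 19720 + (7412/291 - 37) = 19720 - 3355/291 = 5735165/291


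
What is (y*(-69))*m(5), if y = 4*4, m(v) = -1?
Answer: 1104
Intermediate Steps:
y = 16
(y*(-69))*m(5) = (16*(-69))*(-1) = -1104*(-1) = 1104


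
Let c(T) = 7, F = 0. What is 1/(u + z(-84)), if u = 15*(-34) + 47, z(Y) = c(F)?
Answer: -1/456 ≈ -0.0021930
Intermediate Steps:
z(Y) = 7
u = -463 (u = -510 + 47 = -463)
1/(u + z(-84)) = 1/(-463 + 7) = 1/(-456) = -1/456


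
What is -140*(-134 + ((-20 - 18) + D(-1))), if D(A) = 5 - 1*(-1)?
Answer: 23240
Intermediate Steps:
D(A) = 6 (D(A) = 5 + 1 = 6)
-140*(-134 + ((-20 - 18) + D(-1))) = -140*(-134 + ((-20 - 18) + 6)) = -140*(-134 + (-38 + 6)) = -140*(-134 - 32) = -140*(-166) = 23240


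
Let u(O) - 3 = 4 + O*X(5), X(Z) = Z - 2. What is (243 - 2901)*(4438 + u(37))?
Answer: -12109848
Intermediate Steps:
X(Z) = -2 + Z
u(O) = 7 + 3*O (u(O) = 3 + (4 + O*(-2 + 5)) = 3 + (4 + O*3) = 3 + (4 + 3*O) = 7 + 3*O)
(243 - 2901)*(4438 + u(37)) = (243 - 2901)*(4438 + (7 + 3*37)) = -2658*(4438 + (7 + 111)) = -2658*(4438 + 118) = -2658*4556 = -12109848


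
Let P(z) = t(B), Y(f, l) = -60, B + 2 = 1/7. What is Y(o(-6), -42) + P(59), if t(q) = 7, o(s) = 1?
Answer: -53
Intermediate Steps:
B = -13/7 (B = -2 + 1/7 = -2 + ⅐ = -13/7 ≈ -1.8571)
P(z) = 7
Y(o(-6), -42) + P(59) = -60 + 7 = -53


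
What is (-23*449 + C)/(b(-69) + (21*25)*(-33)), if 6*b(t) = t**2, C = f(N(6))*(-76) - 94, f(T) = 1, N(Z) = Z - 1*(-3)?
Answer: 6998/11021 ≈ 0.63497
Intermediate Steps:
N(Z) = 3 + Z (N(Z) = Z + 3 = 3 + Z)
C = -170 (C = 1*(-76) - 94 = -76 - 94 = -170)
b(t) = t**2/6
(-23*449 + C)/(b(-69) + (21*25)*(-33)) = (-23*449 - 170)/((1/6)*(-69)**2 + (21*25)*(-33)) = (-10327 - 170)/((1/6)*4761 + 525*(-33)) = -10497/(1587/2 - 17325) = -10497/(-33063/2) = -10497*(-2/33063) = 6998/11021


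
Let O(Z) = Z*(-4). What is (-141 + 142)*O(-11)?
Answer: 44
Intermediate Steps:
O(Z) = -4*Z
(-141 + 142)*O(-11) = (-141 + 142)*(-4*(-11)) = 1*44 = 44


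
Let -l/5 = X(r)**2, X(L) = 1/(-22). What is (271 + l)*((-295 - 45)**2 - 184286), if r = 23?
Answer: -4504393537/242 ≈ -1.8613e+7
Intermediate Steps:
X(L) = -1/22
l = -5/484 (l = -5*(-1/22)**2 = -5*1/484 = -5/484 ≈ -0.010331)
(271 + l)*((-295 - 45)**2 - 184286) = (271 - 5/484)*((-295 - 45)**2 - 184286) = 131159*((-340)**2 - 184286)/484 = 131159*(115600 - 184286)/484 = (131159/484)*(-68686) = -4504393537/242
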